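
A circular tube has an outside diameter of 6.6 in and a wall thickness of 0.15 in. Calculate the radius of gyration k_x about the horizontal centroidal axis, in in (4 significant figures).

Split into non-overlapping primitives; take the origin at the lower-left of the bounding box.
Outer circle: ⌀6.6, A = 34.2119 in², y = 3.3 in, Ī = 93.142 in⁴.
Bore (subtracted): ⌀6.3, A = 31.1725 in², y = 3.3 in, Ī = 77.3272 in⁴.
By symmetry the centroid is at mid-height, ȳ = 3.3 in.
All pieces are centred on the horizontal centroidal axis, so I = ΣĪ (holes subtracted) = 15.8149 in⁴.
Radius of gyration: k = √(I/A) = √(15.8149 / 3.03949) = 2.28104 in.

k_x ≈ 2.281 in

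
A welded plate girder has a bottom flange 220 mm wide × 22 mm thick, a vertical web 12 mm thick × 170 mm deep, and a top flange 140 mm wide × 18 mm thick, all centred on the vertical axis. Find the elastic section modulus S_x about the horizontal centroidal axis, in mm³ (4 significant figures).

Treat the section as a set of non-overlapping primitives; coordinates are from the bounding-box lower-left.
Bottom plate: 220 × 22, A = 4 840 mm², y = 11 mm, Ī = 195 213 mm⁴.
Web plate: 12 × 170, A = 2 040 mm², y = 107 mm, Ī = 4 913 000 mm⁴.
Top plate: 140 × 18, A = 2 520 mm², y = 201 mm, Ī = 68 040 mm⁴.
Centroid: ȳ = ΣA·y / ΣA = 82.7702 mm.
Transfer each piece to the horizontal centroidal axis using Ī + A·d² with d = y − 82.7702:
  bottom plate: d = -71.7702 mm → contributes +25 125 876 mm⁴
  web plate: d = 24.2298 mm → contributes +6 110 648 mm⁴
  top plate: d = 118.23 mm → contributes +35 293 312 mm⁴
Total I = 66 529 837 mm⁴.
Extreme fibre distance c = 127.23 mm; S = I/c = 522 911 mm³.

S_x ≈ 5.229 × 10⁵ mm³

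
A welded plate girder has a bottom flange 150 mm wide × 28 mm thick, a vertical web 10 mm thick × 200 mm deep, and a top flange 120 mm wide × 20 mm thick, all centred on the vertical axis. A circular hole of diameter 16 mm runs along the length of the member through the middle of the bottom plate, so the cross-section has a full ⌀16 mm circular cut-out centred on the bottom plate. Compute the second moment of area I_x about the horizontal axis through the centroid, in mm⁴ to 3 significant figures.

Decompose the section into non-overlapping parts with the origin at the bottom-left of its bounding rectangle.
Bottom plate: 150 × 28, A = 4 200 mm², y = 14 mm, Ī = 274 400 mm⁴.
Web plate: 10 × 200, A = 2 000 mm², y = 128 mm, Ī = 6 666 667 mm⁴.
Top plate: 120 × 20, A = 2 400 mm², y = 238 mm, Ī = 80 000 mm⁴.
Hole (subtracted): ⌀16, A = 201.06 mm², y = 14 mm, Ī = 3 217 mm⁴.
Centroid: ȳ = ΣA·y / ΣA = 105.15 mm.
Transfer each piece to the horizontal axis through the centroid using Ī + A·d² with d = y − 105.15:
  bottom plate: d = -91.154 mm → contributes +35 172 709 mm⁴
  web plate: d = 22.846 mm → contributes +7 710 511 mm⁴
  top plate: d = 132.85 mm → contributes +42 435 100 mm⁴
  hole: d = -91.154 mm → contributes −1 673 865 mm⁴
Total I = 83 644 456 mm⁴.

I_x ≈ 8.36 × 10⁷ mm⁴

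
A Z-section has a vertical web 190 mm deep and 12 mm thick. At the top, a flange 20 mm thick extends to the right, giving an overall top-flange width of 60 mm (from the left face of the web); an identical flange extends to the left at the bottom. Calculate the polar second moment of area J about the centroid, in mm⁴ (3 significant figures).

J ≈ 2.29 × 10⁷ mm⁴

Decompose the section into non-overlapping parts with the origin at the bottom-left of its bounding rectangle.
Web: 12 × 190, A = 2 280 mm², y = 95 mm, Ī = 6 859 000 mm⁴.
Top flange (beyond web): 48 × 20, A = 960 mm², y = 180 mm, Ī = 32 000 mm⁴.
Bottom flange (beyond web): 48 × 20, A = 960 mm², y = 10 mm, Ī = 32 000 mm⁴.
Centroid: ȳ = ΣA·y / ΣA = 95 mm.
Transfer each piece to the centroidal x-axis using Ī + A·d² with d = y − 95:
  web: d = 0 mm → contributes +6 859 000 mm⁴
  top flange (beyond web): d = 85 mm → contributes +6 968 000 mm⁴
  bottom flange (beyond web): d = -85 mm → contributes +6 968 000 mm⁴
Total I = 20 795 000 mm⁴.
For the y-axis: x̄ = 54 mm.
Repeating about the centroidal y-axis gives I_y = 2 124 000 mm⁴.
Polar second moment: J = I_x + I_y = 22 919 000 mm⁴.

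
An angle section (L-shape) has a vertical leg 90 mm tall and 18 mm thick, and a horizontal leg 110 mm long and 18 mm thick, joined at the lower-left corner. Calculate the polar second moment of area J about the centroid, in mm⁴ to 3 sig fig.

J ≈ 5.89 × 10⁶ mm⁴

Break the section into simple shapes (no overlaps), measuring from the bottom-left corner of the bounding box.
Vertical leg: 18 × 90, A = 1 620 mm², y = 45 mm, Ī = 1 093 500 mm⁴.
Horizontal leg (remainder): 92 × 18, A = 1 656 mm², y = 9 mm, Ī = 44 712 mm⁴.
Centroid: ȳ = ΣA·y / ΣA = 26.802 mm.
Transfer each piece to the centroidal x-axis using Ī + A·d² with d = y − 26.802:
  vertical leg: d = 18.198 mm → contributes +1 629 979 mm⁴
  horizontal leg (remainder): d = -17.802 mm → contributes +569 529 mm⁴
Total I = 2 199 508 mm⁴.
For the y-axis: x̄ = 36.802 mm.
Repeating about the centroidal y-axis gives I_y = 3 688 948 mm⁴.
Polar second moment: J = I_x + I_y = 5 888 456 mm⁴.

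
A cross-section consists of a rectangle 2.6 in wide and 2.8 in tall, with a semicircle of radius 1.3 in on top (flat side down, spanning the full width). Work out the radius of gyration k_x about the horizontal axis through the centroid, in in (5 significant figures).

Split into non-overlapping primitives; take the origin at the lower-left of the bounding box.
Rectangular body: 2.6 × 2.8, A = 7.28 in², y = 1.4 in, Ī = 4.756267 in⁴.
Semicircular cap: semicircle r = 1.3, A = 2.654646 in², y = 3.351737 in, Ī = 0.3134769 in⁴.
Centroid: ȳ = ΣA·y / ΣA = 1.921525 in.
Transfer each piece to the horizontal axis through the centroid using Ī + A·d² with d = y − 1.921525:
  rectangular body: d = -0.5215255 in → contributes +6.736345 in⁴
  semicircular cap: d = 1.430212 in → contributes +5.743569 in⁴
Total I = 12.47991 in⁴.
Radius of gyration: k = √(I/A) = √(12.47991 / 9.934646) = 1.120804 in.

k_x ≈ 1.1208 in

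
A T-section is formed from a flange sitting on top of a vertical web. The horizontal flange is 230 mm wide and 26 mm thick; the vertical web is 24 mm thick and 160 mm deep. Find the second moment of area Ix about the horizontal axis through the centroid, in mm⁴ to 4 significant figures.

Split into non-overlapping primitives; take the origin at the lower-left of the bounding box.
Flange: 230 × 26, A = 5 980 mm², y = 173 mm, Ī = 336 873 mm⁴.
Web: 24 × 160, A = 3 840 mm², y = 80 mm, Ī = 8 192 000 mm⁴.
Centroid: ȳ = ΣA·y / ΣA = 136.633 mm.
Transfer each piece to the horizontal axis through the centroid using Ī + A·d² with d = y − 136.633:
  flange: d = 36.3666 mm → contributes +8 245 600 mm⁴
  web: d = -56.6334 mm → contributes +20 508 194 mm⁴
Total I = 28 753 794 mm⁴.

Ix ≈ 2.875 × 10⁷ mm⁴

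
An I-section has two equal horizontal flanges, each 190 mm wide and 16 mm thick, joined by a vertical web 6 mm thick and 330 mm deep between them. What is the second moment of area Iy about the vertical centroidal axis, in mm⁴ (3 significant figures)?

Treat the section as a set of non-overlapping primitives; coordinates are from the bounding-box lower-left.
Bottom flange: 190 × 16, A = 3 040 mm², x = 95 mm, Ī = 9 145 333 mm⁴.
Web: 6 × 330, A = 1 980 mm², x = 95 mm, Ī = 5 940 mm⁴.
Top flange: 190 × 16, A = 3 040 mm², x = 95 mm, Ī = 9 145 333 mm⁴.
By symmetry the centroid is at mid-width, x̄ = 95 mm.
All pieces are centred on the vertical centroidal axis, so I = ΣĪ = 18 296 607 mm⁴.

Iy ≈ 1.83 × 10⁷ mm⁴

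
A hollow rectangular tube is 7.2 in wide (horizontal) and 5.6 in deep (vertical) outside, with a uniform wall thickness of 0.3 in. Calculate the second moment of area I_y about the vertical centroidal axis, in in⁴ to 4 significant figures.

I_y ≈ 54.39 in⁴

Break the section into simple shapes (no overlaps), measuring from the bottom-left corner of the bounding box.
Outer rectangle: 7.2 × 5.6, A = 40.32 in², x = 3.6 in, Ī = 174.182 in⁴.
Inner void (subtracted): 6.6 × 5, A = 33 in², x = 3.6 in, Ī = 119.79 in⁴.
By symmetry the centroid is at mid-width, x̄ = 3.6 in.
All pieces are centred on the vertical centroidal axis, so I = ΣĪ (holes subtracted) = 54.3924 in⁴.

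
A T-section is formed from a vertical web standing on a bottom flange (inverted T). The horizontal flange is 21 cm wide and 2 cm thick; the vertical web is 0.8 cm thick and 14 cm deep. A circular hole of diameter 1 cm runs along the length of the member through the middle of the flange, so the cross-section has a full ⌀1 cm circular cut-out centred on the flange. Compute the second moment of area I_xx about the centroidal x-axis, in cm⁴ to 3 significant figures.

Decompose the section into non-overlapping parts with the origin at the bottom-left of its bounding rectangle.
Flange: 21 × 2, A = 42 cm², y = 1 cm, Ī = 14 cm⁴.
Web: 0.8 × 14, A = 11.2 cm², y = 9 cm, Ī = 182.93 cm⁴.
Hole (subtracted): ⌀1, A = 0.7854 cm², y = 1 cm, Ī = 0.049087 cm⁴.
Centroid: ȳ = ΣA·y / ΣA = 2.7094 cm.
Transfer each piece to the centroidal x-axis using Ī + A·d² with d = y − 2.7094:
  flange: d = -1.7094 cm → contributes +136.73 cm⁴
  web: d = 6.2906 cm → contributes +626.13 cm⁴
  hole: d = -1.7094 cm → contributes −2.3442 cm⁴
Total I = 760.52 cm⁴.

I_xx ≈ 761 cm⁴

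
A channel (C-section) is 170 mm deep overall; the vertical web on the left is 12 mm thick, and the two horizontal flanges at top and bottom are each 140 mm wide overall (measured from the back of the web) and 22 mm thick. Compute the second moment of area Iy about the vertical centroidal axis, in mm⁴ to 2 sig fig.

Break the section into simple shapes (no overlaps), measuring from the bottom-left corner of the bounding box.
Web: 12 × 170, A = 2 040 mm², x = 6 mm, Ī = 24 480 mm⁴.
Top flange (beyond web): 128 × 22, A = 2 816 mm², x = 76 mm, Ī = 3 844 779 mm⁴.
Bottom flange (beyond web): 128 × 22, A = 2 816 mm², x = 76 mm, Ī = 3 844 779 mm⁴.
Centroid: x̄ = ΣA·x / ΣA = 57.39 mm.
Transfer each piece to the vertical centroidal axis using Ī + A·d² with d = x − 57.39:
  web: d = -51.39 mm → contributes +5 411 323 mm⁴
  top flange (beyond web): d = 18.61 mm → contributes +4 820 379 mm⁴
  bottom flange (beyond web): d = 18.61 mm → contributes +4 820 379 mm⁴
Total I = 15 052 081 mm⁴.

Iy ≈ 1.5 × 10⁷ mm⁴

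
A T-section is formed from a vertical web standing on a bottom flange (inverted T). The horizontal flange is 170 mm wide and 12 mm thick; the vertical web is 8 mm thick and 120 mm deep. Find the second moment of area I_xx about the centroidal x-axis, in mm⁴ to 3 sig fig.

I_xx ≈ 4.02 × 10⁶ mm⁴

Decompose the section into non-overlapping parts with the origin at the bottom-left of its bounding rectangle.
Flange: 170 × 12, A = 2 040 mm², y = 6 mm, Ī = 24 480 mm⁴.
Web: 8 × 120, A = 960 mm², y = 72 mm, Ī = 1 152 000 mm⁴.
Centroid: ȳ = ΣA·y / ΣA = 27.12 mm.
Transfer each piece to the centroidal x-axis using Ī + A·d² with d = y − 27.12:
  flange: d = -21.12 mm → contributes +934 431 mm⁴
  web: d = 44.88 mm → contributes +3 085 646 mm⁴
Total I = 4 020 077 mm⁴.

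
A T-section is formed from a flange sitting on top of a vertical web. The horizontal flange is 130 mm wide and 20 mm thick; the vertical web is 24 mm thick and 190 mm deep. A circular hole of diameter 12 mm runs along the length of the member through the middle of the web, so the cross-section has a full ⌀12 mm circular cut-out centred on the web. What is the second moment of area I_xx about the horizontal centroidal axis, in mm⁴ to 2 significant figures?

I_xx ≈ 3.2 × 10⁷ mm⁴

Break the section into simple shapes (no overlaps), measuring from the bottom-left corner of the bounding box.
Flange: 130 × 20, A = 2 600 mm², y = 200 mm, Ī = 86 667 mm⁴.
Web: 24 × 190, A = 4 560 mm², y = 95 mm, Ī = 13 718 000 mm⁴.
Hole (subtracted): ⌀12, A = 113.1 mm², y = 95 mm, Ī = 1 018 mm⁴.
Centroid: ȳ = ΣA·y / ΣA = 133.7 mm.
Transfer each piece to the horizontal centroidal axis using Ī + A·d² with d = y − 133.7:
  flange: d = 66.26 mm → contributes +11 501 528 mm⁴
  web: d = -38.74 mm → contributes +20 561 741 mm⁴
  hole: d = -38.74 mm → contributes −170 757 mm⁴
Total I = 31 892 513 mm⁴.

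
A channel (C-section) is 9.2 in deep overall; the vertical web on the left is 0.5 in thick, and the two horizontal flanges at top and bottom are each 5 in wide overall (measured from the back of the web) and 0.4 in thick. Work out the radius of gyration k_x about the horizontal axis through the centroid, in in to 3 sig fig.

k_x ≈ 3.53 in

Break the section into simple shapes (no overlaps), measuring from the bottom-left corner of the bounding box.
Web: 0.5 × 9.2, A = 4.6 in², y = 4.6 in, Ī = 32.445 in⁴.
Top flange (beyond web): 4.5 × 0.4, A = 1.8 in², y = 9 in, Ī = 0.024 in⁴.
Bottom flange (beyond web): 4.5 × 0.4, A = 1.8 in², y = 0.2 in, Ī = 0.024 in⁴.
By symmetry the centroid is at mid-height, ȳ = 4.6 in.
Transfer each piece to the horizontal axis through the centroid using Ī + A·d² with d = y − 4.6:
  web: d = 0 in → contributes +32.445 in⁴
  top flange (beyond web): d = 4.4 in → contributes +34.872 in⁴
  bottom flange (beyond web): d = -4.4 in → contributes +34.872 in⁴
Total I = 102.19 in⁴.
Radius of gyration: k = √(I/A) = √(102.19 / 8.2) = 3.5302 in.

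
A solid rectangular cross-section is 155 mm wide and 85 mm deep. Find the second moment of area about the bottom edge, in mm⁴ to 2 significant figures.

I_base ≈ 3.2 × 10⁷ mm⁴

The section: 155 × 85, A = 13 175 mm², y = 42.5 mm, Ī = 7 932 448 mm⁴.
Transfer it to a horizontal axis along the bottom face using Ī + A·d² with d = y − 0:
  the section: d = 42.5 mm → contributes +31 729 792 mm⁴
Total I = 31 729 792 mm⁴.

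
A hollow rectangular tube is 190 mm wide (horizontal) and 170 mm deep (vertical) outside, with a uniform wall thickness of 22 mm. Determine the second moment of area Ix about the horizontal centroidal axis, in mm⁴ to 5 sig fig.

Ix ≈ 5.3451 × 10⁷ mm⁴

Treat the section as a set of non-overlapping primitives; coordinates are from the bounding-box lower-left.
Outer rectangle: 190 × 170, A = 32 300 mm², y = 85 mm, Ī = 77 789 167 mm⁴.
Inner void (subtracted): 146 × 126, A = 18 396 mm², y = 85 mm, Ī = 24 337 908 mm⁴.
By symmetry the centroid is at mid-height, ȳ = 85 mm.
All pieces are centred on the horizontal centroidal axis, so I = ΣĪ (holes subtracted) = 53 451 259 mm⁴.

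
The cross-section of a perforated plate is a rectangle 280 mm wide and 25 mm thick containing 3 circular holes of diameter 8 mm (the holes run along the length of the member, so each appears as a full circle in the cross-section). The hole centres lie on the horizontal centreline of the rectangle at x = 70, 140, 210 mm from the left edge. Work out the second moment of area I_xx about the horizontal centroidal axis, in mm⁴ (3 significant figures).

Break the section into simple shapes (no overlaps), measuring from the bottom-left corner of the bounding box.
Plate: 280 × 25, A = 7 000 mm², y = 12.5 mm, Ī = 364 583 mm⁴.
Hole 1 (subtracted): ⌀8, A = 50.265 mm², y = 12.5 mm, Ī = 201.06 mm⁴.
Hole 2 (subtracted): ⌀8, A = 50.265 mm², y = 12.5 mm, Ī = 201.06 mm⁴.
Hole 3 (subtracted): ⌀8, A = 50.265 mm², y = 12.5 mm, Ī = 201.06 mm⁴.
By symmetry the centroid is at mid-height, ȳ = 12.5 mm.
All pieces are centred on the horizontal centroidal axis, so I = ΣĪ (holes subtracted) = 363 980 mm⁴.

I_xx ≈ 3.64 × 10⁵ mm⁴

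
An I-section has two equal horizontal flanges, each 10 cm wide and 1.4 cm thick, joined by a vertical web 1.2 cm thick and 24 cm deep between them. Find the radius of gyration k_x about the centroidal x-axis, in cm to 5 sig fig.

Split into non-overlapping primitives; take the origin at the lower-left of the bounding box.
Bottom flange: 10 × 1.4, A = 14 cm², y = 0.7 cm, Ī = 2.286667 cm⁴.
Web: 1.2 × 24, A = 28.8 cm², y = 13.4 cm, Ī = 1382.4 cm⁴.
Top flange: 10 × 1.4, A = 14 cm², y = 26.1 cm, Ī = 2.286667 cm⁴.
By symmetry the centroid is at mid-height, ȳ = 13.4 cm.
Transfer each piece to the centroidal x-axis using Ī + A·d² with d = y − 13.4:
  bottom flange: d = -12.7 cm → contributes +2260.347 cm⁴
  web: d = 0 cm → contributes +1382.4 cm⁴
  top flange: d = 12.7 cm → contributes +2260.347 cm⁴
Total I = 5903.093 cm⁴.
Radius of gyration: k = √(I/A) = √(5903.093 / 56.8) = 10.19449 cm.

k_x ≈ 10.194 cm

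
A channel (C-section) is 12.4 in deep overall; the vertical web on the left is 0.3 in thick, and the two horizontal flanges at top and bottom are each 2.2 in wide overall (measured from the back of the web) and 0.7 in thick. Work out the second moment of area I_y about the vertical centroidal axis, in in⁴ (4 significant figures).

I_y ≈ 2.705 in⁴

Split into non-overlapping primitives; take the origin at the lower-left of the bounding box.
Web: 0.3 × 12.4, A = 3.72 in², x = 0.15 in, Ī = 0.0279 in⁴.
Top flange (beyond web): 1.9 × 0.7, A = 1.33 in², x = 1.25 in, Ī = 0.400108 in⁴.
Bottom flange (beyond web): 1.9 × 0.7, A = 1.33 in², x = 1.25 in, Ī = 0.400108 in⁴.
Centroid: x̄ = ΣA·x / ΣA = 0.608621 in.
Transfer each piece to the vertical centroidal axis using Ī + A·d² with d = x − 0.608621:
  web: d = -0.458621 in → contributes +0.810339 in⁴
  top flange (beyond web): d = 0.641379 in → contributes +0.947227 in⁴
  bottom flange (beyond web): d = 0.641379 in → contributes +0.947227 in⁴
Total I = 2.70479 in⁴.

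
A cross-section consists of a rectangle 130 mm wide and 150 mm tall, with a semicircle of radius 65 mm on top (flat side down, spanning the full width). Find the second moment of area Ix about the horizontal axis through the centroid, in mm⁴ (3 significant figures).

Ix ≈ 9.06 × 10⁷ mm⁴

Decompose the section into non-overlapping parts with the origin at the bottom-left of its bounding rectangle.
Rectangular body: 130 × 150, A = 19 500 mm², y = 75 mm, Ī = 36 562 500 mm⁴.
Semicircular cap: semicircle r = 65, A = 6636.6 mm², y = 177.59 mm, Ī = 1 959 230 mm⁴.
Centroid: ȳ = ΣA·y / ΣA = 101.05 mm.
Transfer each piece to the horizontal axis through the centroid using Ī + A·d² with d = y − 101.05:
  rectangular body: d = -26.049 mm → contributes +49 794 106 mm⁴
  semicircular cap: d = 76.538 mm → contributes +40 836 933 mm⁴
Total I = 90 631 040 mm⁴.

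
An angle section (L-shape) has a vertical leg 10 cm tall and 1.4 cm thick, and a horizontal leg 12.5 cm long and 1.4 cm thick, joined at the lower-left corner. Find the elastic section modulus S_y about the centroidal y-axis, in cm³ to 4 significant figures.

S_y ≈ 52.81 cm³

Treat the section as a set of non-overlapping primitives; coordinates are from the bounding-box lower-left.
Vertical leg: 1.4 × 10, A = 14 cm², x = 0.7 cm, Ī = 2.28667 cm⁴.
Horizontal leg (remainder): 11.1 × 1.4, A = 15.54 cm², x = 6.95 cm, Ī = 159.557 cm⁴.
Centroid: x̄ = ΣA·x / ΣA = 3.98791 cm.
Transfer each piece to the centroidal y-axis using Ī + A·d² with d = x − 3.98791:
  vertical leg: d = -3.28791 cm → contributes +153.632 cm⁴
  horizontal leg (remainder): d = 2.96209 cm → contributes +295.904 cm⁴
Total I = 449.536 cm⁴.
Extreme fibre distance c = 8.51209 cm; S = I/c = 52.8115 cm³.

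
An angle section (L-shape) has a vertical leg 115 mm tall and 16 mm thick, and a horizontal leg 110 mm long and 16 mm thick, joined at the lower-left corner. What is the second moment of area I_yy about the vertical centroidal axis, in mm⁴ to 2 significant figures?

I_yy ≈ 3.7 × 10⁶ mm⁴

Decompose the section into non-overlapping parts with the origin at the bottom-left of its bounding rectangle.
Vertical leg: 16 × 115, A = 1 840 mm², x = 8 mm, Ī = 39 253 mm⁴.
Horizontal leg (remainder): 94 × 16, A = 1 504 mm², x = 63 mm, Ī = 1 107 445 mm⁴.
Centroid: x̄ = ΣA·x / ΣA = 32.74 mm.
Transfer each piece to the vertical centroidal axis using Ī + A·d² with d = x − 32.74:
  vertical leg: d = -24.74 mm → contributes +1 165 170 mm⁴
  horizontal leg (remainder): d = 30.26 mm → contributes +2 484 897 mm⁴
Total I = 3 650 067 mm⁴.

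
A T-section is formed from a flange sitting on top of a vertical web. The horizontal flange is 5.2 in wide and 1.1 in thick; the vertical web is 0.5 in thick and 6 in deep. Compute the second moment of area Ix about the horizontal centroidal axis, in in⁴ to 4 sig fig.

Decompose the section into non-overlapping parts with the origin at the bottom-left of its bounding rectangle.
Flange: 5.2 × 1.1, A = 5.72 in², y = 6.55 in, Ī = 0.576767 in⁴.
Web: 0.5 × 6, A = 3 in², y = 3 in, Ī = 9 in⁴.
Centroid: ȳ = ΣA·y / ΣA = 5.32867 in.
Transfer each piece to the horizontal centroidal axis using Ī + A·d² with d = y − 5.32867:
  flange: d = 1.22133 in → contributes +9.10899 in⁴
  web: d = -2.32867 in → contributes +25.2681 in⁴
Total I = 34.3771 in⁴.

Ix ≈ 34.38 in⁴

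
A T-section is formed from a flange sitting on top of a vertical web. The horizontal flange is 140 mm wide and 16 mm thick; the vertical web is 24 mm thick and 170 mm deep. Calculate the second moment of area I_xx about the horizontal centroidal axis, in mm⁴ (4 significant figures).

I_xx ≈ 2.238 × 10⁷ mm⁴

Decompose the section into non-overlapping parts with the origin at the bottom-left of its bounding rectangle.
Flange: 140 × 16, A = 2 240 mm², y = 178 mm, Ī = 47786.7 mm⁴.
Web: 24 × 170, A = 4 080 mm², y = 85 mm, Ī = 9 826 000 mm⁴.
Centroid: ȳ = ΣA·y / ΣA = 117.962 mm.
Transfer each piece to the horizontal centroidal axis using Ī + A·d² with d = y − 117.962:
  flange: d = 60.038 mm → contributes +8 121 997 mm⁴
  web: d = -32.962 mm → contributes +14 258 900 mm⁴
Total I = 22 380 898 mm⁴.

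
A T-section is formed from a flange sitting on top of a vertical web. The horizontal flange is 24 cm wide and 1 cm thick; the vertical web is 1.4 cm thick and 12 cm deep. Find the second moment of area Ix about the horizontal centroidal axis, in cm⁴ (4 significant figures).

Ix ≈ 621.1 cm⁴

Split into non-overlapping primitives; take the origin at the lower-left of the bounding box.
Flange: 24 × 1, A = 24 cm², y = 12.5 cm, Ī = 2 cm⁴.
Web: 1.4 × 12, A = 16.8 cm², y = 6 cm, Ī = 201.6 cm⁴.
Centroid: ȳ = ΣA·y / ΣA = 9.82353 cm.
Transfer each piece to the horizontal centroidal axis using Ī + A·d² with d = y − 9.82353:
  flange: d = 2.67647 cm → contributes +173.924 cm⁴
  web: d = -3.82353 cm → contributes +447.206 cm⁴
Total I = 621.129 cm⁴.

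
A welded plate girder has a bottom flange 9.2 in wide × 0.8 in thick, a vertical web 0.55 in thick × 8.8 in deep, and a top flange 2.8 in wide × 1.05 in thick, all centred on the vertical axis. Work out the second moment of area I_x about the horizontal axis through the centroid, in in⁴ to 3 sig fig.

Decompose the section into non-overlapping parts with the origin at the bottom-left of its bounding rectangle.
Bottom plate: 9.2 × 0.8, A = 7.36 in², y = 0.4 in, Ī = 0.39253 in⁴.
Web plate: 0.55 × 8.8, A = 4.84 in², y = 5.2 in, Ī = 31.234 in⁴.
Top plate: 2.8 × 1.05, A = 2.94 in², y = 10.125 in, Ī = 0.27011 in⁴.
Centroid: ȳ = ΣA·y / ΣA = 3.823 in.
Transfer each piece to the horizontal axis through the centroid using Ī + A·d² with d = y − 3.823:
  bottom plate: d = -3.423 in → contributes +86.627 in⁴
  web plate: d = 1.377 in → contributes +40.412 in⁴
  top plate: d = 6.302 in → contributes +117.03 in⁴
Total I = 244.07 in⁴.

I_x ≈ 244 in⁴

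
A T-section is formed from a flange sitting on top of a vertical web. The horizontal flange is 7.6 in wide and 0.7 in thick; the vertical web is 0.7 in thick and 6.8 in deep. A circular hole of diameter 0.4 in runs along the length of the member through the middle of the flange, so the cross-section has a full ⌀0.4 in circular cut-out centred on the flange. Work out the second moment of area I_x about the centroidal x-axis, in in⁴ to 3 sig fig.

I_x ≈ 53.5 in⁴

Break the section into simple shapes (no overlaps), measuring from the bottom-left corner of the bounding box.
Flange: 7.6 × 0.7, A = 5.32 in², y = 7.15 in, Ī = 0.21723 in⁴.
Web: 0.7 × 6.8, A = 4.76 in², y = 3.4 in, Ī = 18.342 in⁴.
Hole (subtracted): ⌀0.4, A = 0.12566 in², y = 7.15 in, Ī = 0.0012566 in⁴.
Centroid: ȳ = ΣA·y / ΣA = 5.3568 in.
Transfer each piece to the centroidal x-axis using Ī + A·d² with d = y − 5.3568:
  flange: d = 1.7932 in → contributes +17.324 in⁴
  web: d = -1.9568 in → contributes +36.568 in⁴
  hole: d = 1.7932 in → contributes −0.40533 in⁴
Total I = 53.487 in⁴.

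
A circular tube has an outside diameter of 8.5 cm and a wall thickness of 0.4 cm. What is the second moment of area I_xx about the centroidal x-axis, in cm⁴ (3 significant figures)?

Decompose the section into non-overlapping parts with the origin at the bottom-left of its bounding rectangle.
Outer circle: ⌀8.5, A = 56.745 cm², y = 4.25 cm, Ī = 256.24 cm⁴.
Bore (subtracted): ⌀7.7, A = 46.566 cm², y = 4.25 cm, Ī = 172.56 cm⁴.
By symmetry the centroid is at mid-height, ȳ = 4.25 cm.
All pieces are centred on the centroidal x-axis, so I = ΣĪ (holes subtracted) = 83.682 cm⁴.

I_xx ≈ 83.7 cm⁴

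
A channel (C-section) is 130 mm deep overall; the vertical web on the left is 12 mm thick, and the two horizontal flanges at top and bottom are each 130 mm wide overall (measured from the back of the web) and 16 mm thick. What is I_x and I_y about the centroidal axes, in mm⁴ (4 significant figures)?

I_x ≈ 1.455 × 10⁷ mm⁴, I_y ≈ 9.064 × 10⁶ mm⁴

Break the section into simple shapes (no overlaps), measuring from the bottom-left corner of the bounding box.
Web: 12 × 130, A = 1 560 mm², y = 65 mm, Ī = 2 197 000 mm⁴.
Top flange (beyond web): 118 × 16, A = 1 888 mm², y = 122 mm, Ī = 40277.3 mm⁴.
Bottom flange (beyond web): 118 × 16, A = 1 888 mm², y = 8 mm, Ī = 40277.3 mm⁴.
By symmetry the centroid is at mid-height, ȳ = 65 mm.
Transfer each piece to the centroidal x-axis using Ī + A·d² with d = y − 65:
  web: d = 0 mm → contributes +2 197 000 mm⁴
  top flange (beyond web): d = 57 mm → contributes +6 174 389 mm⁴
  bottom flange (beyond web): d = -57 mm → contributes +6 174 389 mm⁴
Total I = 14 545 779 mm⁴.
For the y-axis: x̄ = 51.997 mm.
Repeating about the centroidal y-axis gives I_y = 9 064 235 mm⁴.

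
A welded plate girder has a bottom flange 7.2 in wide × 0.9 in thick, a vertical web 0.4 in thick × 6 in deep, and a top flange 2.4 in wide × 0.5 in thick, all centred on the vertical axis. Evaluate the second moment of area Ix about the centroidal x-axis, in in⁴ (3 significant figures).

Ix ≈ 63.7 in⁴

Split into non-overlapping primitives; take the origin at the lower-left of the bounding box.
Bottom plate: 7.2 × 0.9, A = 6.48 in², y = 0.45 in, Ī = 0.4374 in⁴.
Web plate: 0.4 × 6, A = 2.4 in², y = 3.9 in, Ī = 7.2 in⁴.
Top plate: 2.4 × 0.5, A = 1.2 in², y = 7.15 in, Ī = 0.025 in⁴.
Centroid: ȳ = ΣA·y / ΣA = 2.069 in.
Transfer each piece to the centroidal x-axis using Ī + A·d² with d = y − 2.069:
  bottom plate: d = -1.619 in → contributes +17.424 in⁴
  web plate: d = 1.831 in → contributes +15.246 in⁴
  top plate: d = 5.081 in → contributes +31.004 in⁴
Total I = 63.674 in⁴.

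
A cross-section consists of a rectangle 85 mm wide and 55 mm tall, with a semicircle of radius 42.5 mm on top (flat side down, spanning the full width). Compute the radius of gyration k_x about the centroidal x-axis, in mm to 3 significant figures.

Break the section into simple shapes (no overlaps), measuring from the bottom-left corner of the bounding box.
Rectangular body: 85 × 55, A = 4 675 mm², y = 27.5 mm, Ī = 1 178 490 mm⁴.
Semicircular cap: semicircle r = 42.5, A = 2837.3 mm², y = 73.038 mm, Ī = 358 086 mm⁴.
Centroid: ȳ = ΣA·y / ΣA = 44.699 mm.
Transfer each piece to the centroidal x-axis using Ī + A·d² with d = y − 44.699:
  rectangular body: d = -17.199 mm → contributes +2 561 344 mm⁴
  semicircular cap: d = 28.339 mm → contributes +2 636 646 mm⁴
Total I = 5 197 990 mm⁴.
Radius of gyration: k = √(I/A) = √(5 197 990 / 7512.3) = 26.305 mm.

k_x ≈ 26.3 mm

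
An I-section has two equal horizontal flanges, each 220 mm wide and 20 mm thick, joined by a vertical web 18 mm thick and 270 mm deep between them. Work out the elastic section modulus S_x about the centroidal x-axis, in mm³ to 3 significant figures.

Break the section into simple shapes (no overlaps), measuring from the bottom-left corner of the bounding box.
Bottom flange: 220 × 20, A = 4 400 mm², y = 10 mm, Ī = 146 667 mm⁴.
Web: 18 × 270, A = 4 860 mm², y = 155 mm, Ī = 29 524 500 mm⁴.
Top flange: 220 × 20, A = 4 400 mm², y = 300 mm, Ī = 146 667 mm⁴.
By symmetry the centroid is at mid-height, ȳ = 155 mm.
Transfer each piece to the centroidal x-axis using Ī + A·d² with d = y − 155:
  bottom flange: d = -145 mm → contributes +92 656 667 mm⁴
  web: d = 0 mm → contributes +29 524 500 mm⁴
  top flange: d = 145 mm → contributes +92 656 667 mm⁴
Total I = 214 837 833 mm⁴.
Extreme fibre distance c = 155 mm; S = I/c = 1 386 051 mm³.

S_x ≈ 1.39 × 10⁶ mm³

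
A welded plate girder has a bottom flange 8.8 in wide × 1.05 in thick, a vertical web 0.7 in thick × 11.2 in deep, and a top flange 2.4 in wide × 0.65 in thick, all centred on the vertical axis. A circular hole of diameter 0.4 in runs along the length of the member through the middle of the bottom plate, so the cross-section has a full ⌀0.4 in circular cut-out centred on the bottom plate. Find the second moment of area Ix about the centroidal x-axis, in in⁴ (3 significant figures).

Ix ≈ 362 in⁴

Split into non-overlapping primitives; take the origin at the lower-left of the bounding box.
Bottom plate: 8.8 × 1.05, A = 9.24 in², y = 0.525 in, Ī = 0.84893 in⁴.
Web plate: 0.7 × 11.2, A = 7.84 in², y = 6.65 in, Ī = 81.954 in⁴.
Top plate: 2.4 × 0.65, A = 1.56 in², y = 12.575 in, Ī = 0.054925 in⁴.
Hole (subtracted): ⌀0.4, A = 0.12566 in², y = 0.525 in, Ī = 0.0012566 in⁴.
Centroid: ȳ = ΣA·y / ΣA = 4.134 in.
Transfer each piece to the centroidal x-axis using Ī + A·d² with d = y − 4.134:
  bottom plate: d = -3.609 in → contributes +121.2 in⁴
  web plate: d = 2.516 in → contributes +131.58 in⁴
  top plate: d = 8.441 in → contributes +111.21 in⁴
  hole: d = -3.609 in → contributes −1.638 in⁴
Total I = 362.35 in⁴.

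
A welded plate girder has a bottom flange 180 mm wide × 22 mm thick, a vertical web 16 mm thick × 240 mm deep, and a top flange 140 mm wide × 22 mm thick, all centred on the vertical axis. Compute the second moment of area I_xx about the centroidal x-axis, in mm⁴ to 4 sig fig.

Decompose the section into non-overlapping parts with the origin at the bottom-left of its bounding rectangle.
Bottom plate: 180 × 22, A = 3 960 mm², y = 11 mm, Ī = 159 720 mm⁴.
Web plate: 16 × 240, A = 3 840 mm², y = 142 mm, Ī = 18 432 000 mm⁴.
Top plate: 140 × 22, A = 3 080 mm², y = 273 mm, Ī = 124 227 mm⁴.
Centroid: ȳ = ΣA·y / ΣA = 131.404 mm.
Transfer each piece to the centroidal x-axis using Ī + A·d² with d = y − 131.404:
  bottom plate: d = -120.404 mm → contributes +57 568 721 mm⁴
  web plate: d = 10.5956 mm → contributes +18 863 103 mm⁴
  top plate: d = 141.596 mm → contributes +61 876 103 mm⁴
Total I = 138 307 927 mm⁴.

I_xx ≈ 1.383 × 10⁸ mm⁴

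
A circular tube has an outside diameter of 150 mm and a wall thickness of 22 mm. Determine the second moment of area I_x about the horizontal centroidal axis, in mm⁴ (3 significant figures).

I_x ≈ 1.87 × 10⁷ mm⁴

Break the section into simple shapes (no overlaps), measuring from the bottom-left corner of the bounding box.
Outer circle: ⌀150, A = 17 671 mm², y = 75 mm, Ī = 24 850 489 mm⁴.
Bore (subtracted): ⌀106, A = 8824.7 mm², y = 75 mm, Ī = 6 197 169 mm⁴.
By symmetry the centroid is at mid-height, ȳ = 75 mm.
All pieces are centred on the horizontal centroidal axis, so I = ΣĪ (holes subtracted) = 18 653 319 mm⁴.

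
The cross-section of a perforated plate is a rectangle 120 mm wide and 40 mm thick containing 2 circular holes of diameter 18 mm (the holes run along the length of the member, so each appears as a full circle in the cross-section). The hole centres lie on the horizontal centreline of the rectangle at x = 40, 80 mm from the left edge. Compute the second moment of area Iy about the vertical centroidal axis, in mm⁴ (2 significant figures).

Iy ≈ 5.5 × 10⁶ mm⁴

Decompose the section into non-overlapping parts with the origin at the bottom-left of its bounding rectangle.
Plate: 120 × 40, A = 4 800 mm², x = 60 mm, Ī = 5 760 000 mm⁴.
Hole 1 (subtracted): ⌀18, A = 254.5 mm², x = 40 mm, Ī = 5 153 mm⁴.
Hole 2 (subtracted): ⌀18, A = 254.5 mm², x = 80 mm, Ī = 5 153 mm⁴.
By symmetry the centroid is at mid-width, x̄ = 60 mm.
Transfer each piece to the vertical centroidal axis using Ī + A·d² with d = x − 60:
  plate: d = 0 mm → contributes +5 760 000 mm⁴
  hole 1: d = -20 mm → contributes −106 941 mm⁴
  hole 2: d = 20 mm → contributes −106 941 mm⁴
Total I = 5 546 119 mm⁴.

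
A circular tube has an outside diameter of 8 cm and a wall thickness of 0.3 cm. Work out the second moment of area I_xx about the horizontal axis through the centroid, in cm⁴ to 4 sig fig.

Decompose the section into non-overlapping parts with the origin at the bottom-left of its bounding rectangle.
Outer circle: ⌀8, A = 50.2655 cm², y = 4 cm, Ī = 201.062 cm⁴.
Bore (subtracted): ⌀7.4, A = 43.0084 cm², y = 4 cm, Ī = 147.196 cm⁴.
By symmetry the centroid is at mid-height, ȳ = 4 cm.
All pieces are centred on the horizontal axis through the centroid, so I = ΣĪ (holes subtracted) = 53.8657 cm⁴.

I_xx ≈ 53.87 cm⁴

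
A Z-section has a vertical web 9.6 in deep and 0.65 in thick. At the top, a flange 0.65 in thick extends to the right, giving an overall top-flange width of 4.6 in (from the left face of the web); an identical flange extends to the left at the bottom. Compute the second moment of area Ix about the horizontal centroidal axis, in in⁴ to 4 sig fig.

Treat the section as a set of non-overlapping primitives; coordinates are from the bounding-box lower-left.
Web: 0.65 × 9.6, A = 6.24 in², y = 4.8 in, Ī = 47.9232 in⁴.
Top flange (beyond web): 3.95 × 0.65, A = 2.5675 in², y = 9.275 in, Ī = 0.0903974 in⁴.
Bottom flange (beyond web): 3.95 × 0.65, A = 2.5675 in², y = 0.325 in, Ī = 0.0903974 in⁴.
Centroid: ȳ = ΣA·y / ΣA = 4.8 in.
Transfer each piece to the horizontal centroidal axis using Ī + A·d² with d = y − 4.8:
  web: d = 0 in → contributes +47.9232 in⁴
  top flange (beyond web): d = 4.475 in → contributes +51.5062 in⁴
  bottom flange (beyond web): d = -4.475 in → contributes +51.5062 in⁴
Total I = 150.936 in⁴.

Ix ≈ 150.9 in⁴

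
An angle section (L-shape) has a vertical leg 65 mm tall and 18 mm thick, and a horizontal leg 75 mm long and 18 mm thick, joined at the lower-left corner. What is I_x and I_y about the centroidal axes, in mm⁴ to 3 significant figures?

I_x ≈ 7.42 × 10⁵ mm⁴, I_y ≈ 1.08 × 10⁶ mm⁴

Split into non-overlapping primitives; take the origin at the lower-left of the bounding box.
Vertical leg: 18 × 65, A = 1 170 mm², y = 32.5 mm, Ī = 411 938 mm⁴.
Horizontal leg (remainder): 57 × 18, A = 1 026 mm², y = 9 mm, Ī = 27 702 mm⁴.
Centroid: ȳ = ΣA·y / ΣA = 21.52 mm.
Transfer each piece to the centroidal x-axis using Ī + A·d² with d = y − 21.52:
  vertical leg: d = 10.98 mm → contributes +552 981 mm⁴
  horizontal leg (remainder): d = -12.52 mm → contributes +188 541 mm⁴
Total I = 741 521 mm⁴.
For the y-axis: x̄ = 26.52 mm.
Repeating about the centroidal y-axis gives I_y = 1 078 091 mm⁴.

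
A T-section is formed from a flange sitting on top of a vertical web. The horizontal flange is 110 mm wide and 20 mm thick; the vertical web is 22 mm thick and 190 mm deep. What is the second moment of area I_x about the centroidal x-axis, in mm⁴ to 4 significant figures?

I_x ≈ 2.854 × 10⁷ mm⁴

Treat the section as a set of non-overlapping primitives; coordinates are from the bounding-box lower-left.
Flange: 110 × 20, A = 2 200 mm², y = 200 mm, Ī = 73333.3 mm⁴.
Web: 22 × 190, A = 4 180 mm², y = 95 mm, Ī = 12 574 833 mm⁴.
Centroid: ȳ = ΣA·y / ΣA = 131.207 mm.
Transfer each piece to the centroidal x-axis using Ī + A·d² with d = y − 131.207:
  flange: d = 68.7931 mm → contributes +10 484 814 mm⁴
  web: d = -36.2069 mm → contributes +18 054 560 mm⁴
Total I = 28 539 374 mm⁴.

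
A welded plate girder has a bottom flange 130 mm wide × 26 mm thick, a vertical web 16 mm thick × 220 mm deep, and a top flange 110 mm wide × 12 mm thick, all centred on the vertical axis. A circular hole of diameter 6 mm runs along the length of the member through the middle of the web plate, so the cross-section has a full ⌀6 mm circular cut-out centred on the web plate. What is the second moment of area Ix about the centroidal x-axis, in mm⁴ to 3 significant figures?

Split into non-overlapping primitives; take the origin at the lower-left of the bounding box.
Bottom plate: 130 × 26, A = 3 380 mm², y = 13 mm, Ī = 190 407 mm⁴.
Web plate: 16 × 220, A = 3 520 mm², y = 136 mm, Ī = 14 197 333 mm⁴.
Top plate: 110 × 12, A = 1 320 mm², y = 252 mm, Ī = 15 840 mm⁴.
Hole (subtracted): ⌀6, A = 28.274 mm², y = 136 mm, Ī = 63.617 mm⁴.
Centroid: ȳ = ΣA·y / ΣA = 103.94 mm.
Transfer each piece to the centroidal x-axis using Ī + A·d² with d = y − 103.94:
  bottom plate: d = -90.941 mm → contributes +28 143 794 mm⁴
  web plate: d = 32.059 mm → contributes +17 815 158 mm⁴
  top plate: d = 148.06 mm → contributes +28 952 247 mm⁴
  hole: d = 32.059 mm → contributes −29 124 mm⁴
Total I = 74 882 075 mm⁴.

Ix ≈ 7.49 × 10⁷ mm⁴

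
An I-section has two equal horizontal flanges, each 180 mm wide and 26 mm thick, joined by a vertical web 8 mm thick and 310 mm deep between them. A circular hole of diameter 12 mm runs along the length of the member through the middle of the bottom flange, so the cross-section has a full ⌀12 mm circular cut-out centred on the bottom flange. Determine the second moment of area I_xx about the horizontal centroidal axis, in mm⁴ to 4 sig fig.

Split into non-overlapping primitives; take the origin at the lower-left of the bounding box.
Bottom flange: 180 × 26, A = 4 680 mm², y = 13 mm, Ī = 263 640 mm⁴.
Web: 8 × 310, A = 2 480 mm², y = 181 mm, Ī = 19 860 667 mm⁴.
Top flange: 180 × 26, A = 4 680 mm², y = 349 mm, Ī = 263 640 mm⁴.
Hole (subtracted): ⌀12, A = 113.097 mm², y = 13 mm, Ī = 1017.88 mm⁴.
Centroid: ȳ = ΣA·y / ΣA = 182.62 mm.
Transfer each piece to the horizontal centroidal axis using Ī + A·d² with d = y − 182.62:
  bottom flange: d = -169.62 mm → contributes +134 912 035 mm⁴
  web: d = -1.62024 mm → contributes +19 867 177 mm⁴
  top flange: d = 166.38 mm → contributes +129 816 457 mm⁴
  hole: d = -169.62 mm → contributes −3 254 944 mm⁴
Total I = 281 340 725 mm⁴.

I_xx ≈ 2.813 × 10⁸ mm⁴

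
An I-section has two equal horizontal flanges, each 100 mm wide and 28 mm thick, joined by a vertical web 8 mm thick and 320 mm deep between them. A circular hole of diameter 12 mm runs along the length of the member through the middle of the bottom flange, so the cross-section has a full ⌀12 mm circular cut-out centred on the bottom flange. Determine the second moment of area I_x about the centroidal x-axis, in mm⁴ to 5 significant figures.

I_x ≈ 1.8828 × 10⁸ mm⁴

Treat the section as a set of non-overlapping primitives; coordinates are from the bounding-box lower-left.
Bottom flange: 100 × 28, A = 2 800 mm², y = 14 mm, Ī = 182933.3 mm⁴.
Web: 8 × 320, A = 2 560 mm², y = 188 mm, Ī = 21 845 333 mm⁴.
Top flange: 100 × 28, A = 2 800 mm², y = 362 mm, Ī = 182933.3 mm⁴.
Hole (subtracted): ⌀12, A = 113.0973 mm², y = 14 mm, Ī = 1017.876 mm⁴.
Centroid: ȳ = ΣA·y / ΣA = 190.4455 mm.
Transfer each piece to the centroidal x-axis using Ī + A·d² with d = y − 190.4455:
  bottom flange: d = -176.4455 mm → contributes +87 355 403 mm⁴
  web: d = -2.445529 mm → contributes +21 860 644 mm⁴
  top flange: d = 171.5545 mm → contributes +82 589 555 mm⁴
  hole: d = -176.4455 mm → contributes −3 522 080 mm⁴
Total I = 188 283 522 mm⁴.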